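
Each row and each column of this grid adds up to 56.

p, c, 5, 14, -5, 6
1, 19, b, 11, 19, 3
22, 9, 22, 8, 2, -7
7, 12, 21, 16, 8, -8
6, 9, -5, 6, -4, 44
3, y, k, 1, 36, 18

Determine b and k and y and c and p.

b = 3, k = 10, y = -12, c = 19, p = 17

Row 2: 1 + 19 + 11 + 19 + 3 = 53, so its missing entry is 56 − 53 = 3.
Column 1: 1 + 22 + 7 + 6 + 3 = 39, so its missing entry is 56 − 39 = 17.
Row 1: 17 + 5 + 14 − 5 + 6 = 37, so its missing entry is 56 − 37 = 19.
Column 2: 19 + 19 + 9 + 12 + 9 = 68, so its missing entry is 56 − 68 = -12.
Row 6: 3 − 12 + 1 + 36 + 18 = 46, so its missing entry is 56 − 46 = 10.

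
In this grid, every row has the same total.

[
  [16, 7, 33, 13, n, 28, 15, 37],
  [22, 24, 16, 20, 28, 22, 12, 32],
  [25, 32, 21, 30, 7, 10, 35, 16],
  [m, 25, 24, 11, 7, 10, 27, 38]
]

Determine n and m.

Row 2 sums to 176 and so does row 3; that's the common total.
In row 1 the known cells total 149, leaving 176 − 149 = 27.
In row 4 the known cells total 142, leaving 176 − 142 = 34.

n = 27, m = 34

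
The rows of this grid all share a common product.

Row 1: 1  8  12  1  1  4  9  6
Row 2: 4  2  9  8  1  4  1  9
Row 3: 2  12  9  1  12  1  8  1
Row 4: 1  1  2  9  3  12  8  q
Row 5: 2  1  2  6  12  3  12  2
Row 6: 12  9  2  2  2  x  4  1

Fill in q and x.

Rows 1 and 5 each multiply to 20736, so every row has product 20736.
Row 4: 1×1×2×9×3×12×8 = 5184, so the missing entry is 20736 ÷ 5184 = 4.
Row 6: 12×9×2×2×2×4×1 = 3456, so the missing entry is 20736 ÷ 3456 = 6.

q = 4, x = 6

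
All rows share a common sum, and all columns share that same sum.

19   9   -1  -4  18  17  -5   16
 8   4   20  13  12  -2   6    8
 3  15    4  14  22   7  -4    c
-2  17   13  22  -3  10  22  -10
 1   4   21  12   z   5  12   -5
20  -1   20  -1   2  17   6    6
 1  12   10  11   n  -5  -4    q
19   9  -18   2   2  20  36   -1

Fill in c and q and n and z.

c = 8, q = 47, n = -3, z = 19

Rows 1 and 2 both sum to 69, so that's the common total.
Row 5 has 1 + 4 + 21 + 12 + 5 + 12 − 5 = 50; the blank must be 69 − 50 = 19.
Column 5 has 18 + 12 + 22 − 3 + 19 + 2 + 2 = 72; the blank must be 69 − 72 = -3.
Row 7 has 1 + 12 + 10 + 11 − 3 − 5 − 4 = 22; the blank must be 69 − 22 = 47.
Row 3 has 3 + 15 + 4 + 14 + 22 + 7 − 4 = 61; the blank must be 69 − 61 = 8.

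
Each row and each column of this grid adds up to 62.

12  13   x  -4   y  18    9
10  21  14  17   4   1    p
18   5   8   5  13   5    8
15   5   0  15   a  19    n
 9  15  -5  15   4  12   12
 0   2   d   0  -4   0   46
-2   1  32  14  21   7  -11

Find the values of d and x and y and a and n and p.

d = 18, x = -5, y = 19, a = 5, n = 3, p = -5

The known cells in row 2 total 67, leaving 62 − 67 = -5 for the blank.
The known cells in column 7 total 59, leaving 62 − 59 = 3 for the blank.
The known cells in row 4 total 57, leaving 62 − 57 = 5 for the blank.
The known cells in column 5 total 43, leaving 62 − 43 = 19 for the blank.
The known cells in row 1 total 67, leaving 62 − 67 = -5 for the blank.
The known cells in row 6 total 44, leaving 62 − 44 = 18 for the blank.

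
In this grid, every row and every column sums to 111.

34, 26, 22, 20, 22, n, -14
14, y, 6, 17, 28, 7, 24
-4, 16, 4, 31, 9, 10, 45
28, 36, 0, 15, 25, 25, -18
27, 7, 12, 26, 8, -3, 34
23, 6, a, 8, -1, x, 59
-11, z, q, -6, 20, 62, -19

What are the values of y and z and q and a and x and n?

y = 15, z = 5, q = 60, a = 7, x = 9, n = 1

Row 2 has 14 + 6 + 17 + 28 + 7 + 24 = 96; the blank must be 111 − 96 = 15.
Column 2 has 26 + 15 + 16 + 36 + 7 + 6 = 106; the blank must be 111 − 106 = 5.
Row 7 has -11 + 5 − 6 + 20 + 62 − 19 = 51; the blank must be 111 − 51 = 60.
Row 1 has 34 + 26 + 22 + 20 + 22 − 14 = 110; the blank must be 111 − 110 = 1.
Column 6 has 1 + 7 + 10 + 25 − 3 + 62 = 102; the blank must be 111 − 102 = 9.
Row 6 has 23 + 6 + 8 − 1 + 9 + 59 = 104; the blank must be 111 − 104 = 7.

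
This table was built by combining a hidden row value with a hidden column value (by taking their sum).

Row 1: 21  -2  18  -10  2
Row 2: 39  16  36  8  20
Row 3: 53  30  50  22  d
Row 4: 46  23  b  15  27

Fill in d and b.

d = 34, b = 43

The difference between any two rows is the same in every column — this is an addition table with the headers hidden.
Row 3 minus row 1 is 30 − (-2) = 32, so its entry in column 5 is 2 + 32 = 34.
Row 4 minus row 1 is 23 − (-2) = 25, so its entry in column 3 is 18 + 25 = 43.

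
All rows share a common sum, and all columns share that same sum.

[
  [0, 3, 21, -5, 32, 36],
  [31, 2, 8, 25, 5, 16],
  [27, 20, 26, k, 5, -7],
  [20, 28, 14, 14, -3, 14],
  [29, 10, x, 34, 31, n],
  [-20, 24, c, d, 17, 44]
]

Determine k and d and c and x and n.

Rows 1 and 2 both sum to 87, so that's the common total.
The known cells in row 3 total 71, leaving 87 − 71 = 16 for the blank.
The known cells in column 6 total 103, leaving 87 − 103 = -16 for the blank.
The known cells in row 5 total 88, leaving 87 − 88 = -1 for the blank.
The known cells in column 4 total 84, leaving 87 − 84 = 3 for the blank.
The known cells in row 6 total 68, leaving 87 − 68 = 19 for the blank.

k = 16, d = 3, c = 19, x = -1, n = -16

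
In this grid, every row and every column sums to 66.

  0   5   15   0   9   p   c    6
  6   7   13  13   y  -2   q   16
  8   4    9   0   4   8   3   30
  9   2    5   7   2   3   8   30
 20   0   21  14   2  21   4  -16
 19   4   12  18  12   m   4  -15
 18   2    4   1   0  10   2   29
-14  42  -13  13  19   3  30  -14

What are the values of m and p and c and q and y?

m = 12, p = 11, c = 20, q = -5, y = 18

The known cells in row 6 total 54, leaving 66 − 54 = 12 for the blank.
The known cells in column 5 total 48, leaving 66 − 48 = 18 for the blank.
The known cells in column 6 total 55, leaving 66 − 55 = 11 for the blank.
The known cells in row 1 total 46, leaving 66 − 46 = 20 for the blank.
The known cells in row 2 total 71, leaving 66 − 71 = -5 for the blank.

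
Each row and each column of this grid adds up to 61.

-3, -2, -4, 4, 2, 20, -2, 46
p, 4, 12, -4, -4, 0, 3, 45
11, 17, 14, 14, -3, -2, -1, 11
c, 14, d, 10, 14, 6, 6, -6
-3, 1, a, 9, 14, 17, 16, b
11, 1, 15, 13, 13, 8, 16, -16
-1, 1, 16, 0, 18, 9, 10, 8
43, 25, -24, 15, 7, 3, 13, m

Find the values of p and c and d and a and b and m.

Row 8 has 43 + 25 − 24 + 15 + 7 + 3 + 13 = 82; the blank must be 61 − 82 = -21.
Row 2 has 4 + 12 − 4 − 4 + 0 + 3 + 45 = 56; the blank must be 61 − 56 = 5.
Column 1 has -3 + 5 + 11 − 3 + 11 − 1 + 43 = 63; the blank must be 61 − 63 = -2.
Row 4 has -2 + 14 + 10 + 14 + 6 + 6 − 6 = 42; the blank must be 61 − 42 = 19.
Column 3 has -4 + 12 + 14 + 19 + 15 + 16 − 24 = 48; the blank must be 61 − 48 = 13.
Row 5 has -3 + 1 + 13 + 9 + 14 + 17 + 16 = 67; the blank must be 61 − 67 = -6.

p = 5, c = -2, d = 19, a = 13, b = -6, m = -21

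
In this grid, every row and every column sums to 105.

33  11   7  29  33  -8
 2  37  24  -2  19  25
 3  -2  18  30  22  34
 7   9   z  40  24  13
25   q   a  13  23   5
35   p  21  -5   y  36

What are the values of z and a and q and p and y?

z = 12, a = 23, q = 16, p = 34, y = -16

The known cells in column 5 total 121, leaving 105 − 121 = -16 for the blank.
The known cells in row 6 total 71, leaving 105 − 71 = 34 for the blank.
The known cells in row 4 total 93, leaving 105 − 93 = 12 for the blank.
The known cells in column 3 total 82, leaving 105 − 82 = 23 for the blank.
The known cells in row 5 total 89, leaving 105 − 89 = 16 for the blank.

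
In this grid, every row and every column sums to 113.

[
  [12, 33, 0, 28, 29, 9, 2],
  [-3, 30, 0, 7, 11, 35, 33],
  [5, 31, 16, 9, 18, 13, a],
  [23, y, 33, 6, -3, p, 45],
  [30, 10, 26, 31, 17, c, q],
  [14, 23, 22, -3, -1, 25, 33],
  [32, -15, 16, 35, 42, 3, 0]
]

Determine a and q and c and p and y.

a = 21, q = -21, c = 20, p = 8, y = 1

Column 2 has 33 + 30 + 31 + 10 + 23 − 15 = 112; the blank must be 113 − 112 = 1.
Row 3 has 5 + 31 + 16 + 9 + 18 + 13 = 92; the blank must be 113 − 92 = 21.
Column 7 has 2 + 33 + 21 + 45 + 33 + 0 = 134; the blank must be 113 − 134 = -21.
Row 5 has 30 + 10 + 26 + 31 + 17 − 21 = 93; the blank must be 113 − 93 = 20.
Row 4 has 23 + 1 + 33 + 6 − 3 + 45 = 105; the blank must be 113 − 105 = 8.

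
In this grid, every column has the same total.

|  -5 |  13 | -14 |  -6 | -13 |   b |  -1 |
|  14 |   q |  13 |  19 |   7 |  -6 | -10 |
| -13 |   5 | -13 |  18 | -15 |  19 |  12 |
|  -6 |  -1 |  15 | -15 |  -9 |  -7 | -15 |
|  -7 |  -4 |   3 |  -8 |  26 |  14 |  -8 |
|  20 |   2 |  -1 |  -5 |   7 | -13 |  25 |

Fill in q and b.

q = -12, b = -4

The complete columns each total 3.
Column 2 is missing 3 − 15 = -12 (since 13 + 5 − 1 − 4 + 2 = 15).
Column 6 is missing 3 − 7 = -4 (since -6 + 19 − 7 + 14 − 13 = 7).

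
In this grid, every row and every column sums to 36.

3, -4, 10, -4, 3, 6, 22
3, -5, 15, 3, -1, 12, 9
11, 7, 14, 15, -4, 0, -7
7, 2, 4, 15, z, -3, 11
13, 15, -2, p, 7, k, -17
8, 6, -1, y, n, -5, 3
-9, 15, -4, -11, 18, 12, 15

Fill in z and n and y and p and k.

Row 4: 7 + 2 + 4 + 15 − 3 + 11 = 36, so its missing entry is 36 − 36 = 0.
Column 5: 3 − 1 − 4 + 0 + 7 + 18 = 23, so its missing entry is 36 − 23 = 13.
Column 6: 6 + 12 + 0 − 3 − 5 + 12 = 22, so its missing entry is 36 − 22 = 14.
Row 5: 13 + 15 − 2 + 7 + 14 − 17 = 30, so its missing entry is 36 − 30 = 6.
Row 6: 8 + 6 − 1 + 13 − 5 + 3 = 24, so its missing entry is 36 − 24 = 12.

z = 0, n = 13, y = 12, p = 6, k = 14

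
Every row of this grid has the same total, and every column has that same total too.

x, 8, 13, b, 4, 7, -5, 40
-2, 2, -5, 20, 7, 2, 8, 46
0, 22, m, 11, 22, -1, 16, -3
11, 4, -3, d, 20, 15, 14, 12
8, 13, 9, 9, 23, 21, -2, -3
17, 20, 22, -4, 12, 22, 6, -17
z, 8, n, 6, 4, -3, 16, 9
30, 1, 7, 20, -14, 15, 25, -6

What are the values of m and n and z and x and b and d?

m = 11, n = 24, z = 14, x = 0, b = 11, d = 5

Rows 2 and 5 both sum to 78, so that's the common total.
The known cells in row 3 total 67, leaving 78 − 67 = 11 for the blank.
The known cells in column 3 total 54, leaving 78 − 54 = 24 for the blank.
The known cells in row 4 total 73, leaving 78 − 73 = 5 for the blank.
The known cells in column 4 total 67, leaving 78 − 67 = 11 for the blank.
The known cells in row 1 total 78, leaving 78 − 78 = 0 for the blank.
The known cells in row 7 total 64, leaving 78 − 64 = 14 for the blank.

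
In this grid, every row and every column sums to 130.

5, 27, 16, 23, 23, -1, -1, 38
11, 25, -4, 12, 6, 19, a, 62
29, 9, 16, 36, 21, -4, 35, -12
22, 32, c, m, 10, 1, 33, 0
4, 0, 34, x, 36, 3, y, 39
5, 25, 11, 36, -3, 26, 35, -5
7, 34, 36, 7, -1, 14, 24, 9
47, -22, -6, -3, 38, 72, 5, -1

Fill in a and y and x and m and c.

The known cells in row 2 total 131, leaving 130 − 131 = -1 for the blank.
The known cells in column 7 total 130, leaving 130 − 130 = 0 for the blank.
The known cells in row 5 total 116, leaving 130 − 116 = 14 for the blank.
The known cells in column 4 total 125, leaving 130 − 125 = 5 for the blank.
The known cells in row 4 total 103, leaving 130 − 103 = 27 for the blank.

a = -1, y = 0, x = 14, m = 5, c = 27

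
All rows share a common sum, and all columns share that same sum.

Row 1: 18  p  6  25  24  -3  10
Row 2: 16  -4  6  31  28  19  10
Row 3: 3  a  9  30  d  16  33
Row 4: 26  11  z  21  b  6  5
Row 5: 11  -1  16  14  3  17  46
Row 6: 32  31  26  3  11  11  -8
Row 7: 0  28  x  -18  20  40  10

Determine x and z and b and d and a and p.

Rows 2 and 5 both sum to 106, so that's the common total.
Row 1 has 18 + 6 + 25 + 24 − 3 + 10 = 80; the blank must be 106 − 80 = 26.
Row 7 has 0 + 28 − 18 + 20 + 40 + 10 = 80; the blank must be 106 − 80 = 26.
Column 2 has 26 − 4 + 11 − 1 + 31 + 28 = 91; the blank must be 106 − 91 = 15.
Row 3 has 3 + 15 + 9 + 30 + 16 + 33 = 106; the blank must be 106 − 106 = 0.
Column 5 has 24 + 28 + 0 + 3 + 11 + 20 = 86; the blank must be 106 − 86 = 20.
Row 4 has 26 + 11 + 21 + 20 + 6 + 5 = 89; the blank must be 106 − 89 = 17.

x = 26, z = 17, b = 20, d = 0, a = 15, p = 26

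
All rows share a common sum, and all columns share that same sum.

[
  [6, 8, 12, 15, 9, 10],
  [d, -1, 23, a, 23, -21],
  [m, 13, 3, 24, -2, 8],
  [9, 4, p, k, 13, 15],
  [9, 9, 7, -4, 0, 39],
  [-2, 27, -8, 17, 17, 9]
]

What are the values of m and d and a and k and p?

m = 14, d = 24, a = 12, k = -4, p = 23

Rows 1 and 5 both sum to 60, so that's the common total.
Row 3 has 13 + 3 + 24 − 2 + 8 = 46; the blank must be 60 − 46 = 14.
Column 1 has 6 + 14 + 9 + 9 − 2 = 36; the blank must be 60 − 36 = 24.
Column 3 has 12 + 23 + 3 + 7 − 8 = 37; the blank must be 60 − 37 = 23.
Row 4 has 9 + 4 + 23 + 13 + 15 = 64; the blank must be 60 − 64 = -4.
Row 2 has 24 − 1 + 23 + 23 − 21 = 48; the blank must be 60 − 48 = 12.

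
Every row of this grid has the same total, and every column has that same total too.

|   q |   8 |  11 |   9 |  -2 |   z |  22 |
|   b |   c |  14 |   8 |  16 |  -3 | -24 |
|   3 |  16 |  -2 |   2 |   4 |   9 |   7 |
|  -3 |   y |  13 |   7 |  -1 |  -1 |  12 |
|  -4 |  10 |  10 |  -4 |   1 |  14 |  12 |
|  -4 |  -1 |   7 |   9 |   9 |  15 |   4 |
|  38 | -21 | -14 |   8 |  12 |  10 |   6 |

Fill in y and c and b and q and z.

Rows 3 and 5 both sum to 39, so that's the common total.
The known cells in row 4 total 27, leaving 39 − 27 = 12 for the blank.
The known cells in column 2 total 24, leaving 39 − 24 = 15 for the blank.
The known cells in column 6 total 44, leaving 39 − 44 = -5 for the blank.
The known cells in row 1 total 43, leaving 39 − 43 = -4 for the blank.
The known cells in row 2 total 26, leaving 39 − 26 = 13 for the blank.

y = 12, c = 15, b = 13, q = -4, z = -5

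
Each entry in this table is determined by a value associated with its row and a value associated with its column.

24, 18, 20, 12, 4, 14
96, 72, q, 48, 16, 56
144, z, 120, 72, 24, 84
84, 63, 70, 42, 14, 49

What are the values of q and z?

Each row is a constant multiple of every other row — this is a multiplication table with the headers hidden.
Row 2 is 48/12 = 4/1 times row 1, so its entry in column 3 is 20 × 4/1 = 80.
Row 3 is 72/12 = 6/1 times row 1, so its entry in column 2 is 18 × 6/1 = 108.

q = 80, z = 108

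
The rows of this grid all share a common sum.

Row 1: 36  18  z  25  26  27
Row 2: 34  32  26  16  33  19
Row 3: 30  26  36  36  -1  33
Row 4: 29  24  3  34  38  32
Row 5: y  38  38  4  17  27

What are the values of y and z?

y = 36, z = 28

Rows 3 and 4 both add up to 160, so every row sums to 160.
Row 5: 38 + 38 + 4 + 17 + 27 = 124, so the missing entry is 160 − 124 = 36.
Row 1: 36 + 18 + 25 + 26 + 27 = 132, so the missing entry is 160 − 132 = 28.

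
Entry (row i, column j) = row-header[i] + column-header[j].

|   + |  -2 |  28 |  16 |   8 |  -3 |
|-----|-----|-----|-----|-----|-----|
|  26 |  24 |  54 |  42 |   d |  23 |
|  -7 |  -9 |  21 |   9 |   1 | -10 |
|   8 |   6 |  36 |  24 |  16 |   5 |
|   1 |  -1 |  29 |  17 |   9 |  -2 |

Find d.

34

26 + 8 = 34.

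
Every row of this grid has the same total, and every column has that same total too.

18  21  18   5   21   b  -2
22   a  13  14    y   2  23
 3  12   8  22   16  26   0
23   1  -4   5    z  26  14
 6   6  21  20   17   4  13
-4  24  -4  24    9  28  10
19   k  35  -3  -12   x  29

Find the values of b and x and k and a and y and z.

b = 6, x = -5, k = 24, a = -1, y = 14, z = 22

Rows 3 and 5 both sum to 87, so that's the common total.
Row 4 has 23 + 1 − 4 + 5 + 26 + 14 = 65; the blank must be 87 − 65 = 22.
Column 5 has 21 + 16 + 22 + 17 + 9 − 12 = 73; the blank must be 87 − 73 = 14.
Row 2 has 22 + 13 + 14 + 14 + 2 + 23 = 88; the blank must be 87 − 88 = -1.
Column 2 has 21 − 1 + 12 + 1 + 6 + 24 = 63; the blank must be 87 − 63 = 24.
Row 7 has 19 + 24 + 35 − 3 − 12 + 29 = 92; the blank must be 87 − 92 = -5.
Row 1 has 18 + 21 + 18 + 5 + 21 − 2 = 81; the blank must be 87 − 81 = 6.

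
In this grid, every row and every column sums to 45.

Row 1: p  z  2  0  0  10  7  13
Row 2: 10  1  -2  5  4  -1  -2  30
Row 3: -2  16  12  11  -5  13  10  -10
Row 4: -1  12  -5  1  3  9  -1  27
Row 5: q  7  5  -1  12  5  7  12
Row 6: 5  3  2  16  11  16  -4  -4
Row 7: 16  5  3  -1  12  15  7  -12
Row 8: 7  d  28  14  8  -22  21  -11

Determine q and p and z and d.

q = -2, p = 12, z = 1, d = 0

Row 5 has 7 + 5 − 1 + 12 + 5 + 7 + 12 = 47; the blank must be 45 − 47 = -2.
Row 8 has 7 + 28 + 14 + 8 − 22 + 21 − 11 = 45; the blank must be 45 − 45 = 0.
Column 2 has 1 + 16 + 12 + 7 + 3 + 5 + 0 = 44; the blank must be 45 − 44 = 1.
Row 1 has 1 + 2 + 0 + 0 + 10 + 7 + 13 = 33; the blank must be 45 − 33 = 12.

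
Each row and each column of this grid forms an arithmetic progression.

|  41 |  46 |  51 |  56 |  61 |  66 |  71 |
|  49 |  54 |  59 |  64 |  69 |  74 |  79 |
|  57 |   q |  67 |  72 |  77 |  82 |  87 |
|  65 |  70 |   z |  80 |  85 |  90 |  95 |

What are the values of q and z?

q = 62, z = 75

Along each row the entries change by 5 per step; down each column they change by 8.
Row 3: from 57 at column 1, stepping by 5 to column 2 gives 62.
Row 4: from 65 at column 1, stepping by 5 to column 3 gives 75.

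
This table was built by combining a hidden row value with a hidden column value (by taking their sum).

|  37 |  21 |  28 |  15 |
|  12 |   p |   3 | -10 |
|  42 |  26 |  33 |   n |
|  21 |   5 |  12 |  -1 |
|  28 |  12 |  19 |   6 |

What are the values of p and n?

The difference between any two rows is the same in every column — this is an addition table with the headers hidden.
Row 2 minus row 1 is 12 − 37 = -25, so its entry in column 2 is 21 + (-25) = -4.
Row 3 minus row 1 is 42 − 37 = 5, so its entry in column 4 is 15 + 5 = 20.

p = -4, n = 20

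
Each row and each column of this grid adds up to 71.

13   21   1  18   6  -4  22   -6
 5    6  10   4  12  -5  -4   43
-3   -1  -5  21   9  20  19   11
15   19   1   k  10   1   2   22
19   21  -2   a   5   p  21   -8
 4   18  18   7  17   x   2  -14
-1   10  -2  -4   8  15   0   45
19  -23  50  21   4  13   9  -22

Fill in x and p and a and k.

x = 19, p = 12, a = 3, k = 1

Row 6: 4 + 18 + 18 + 7 + 17 + 2 − 14 = 52, so its missing entry is 71 − 52 = 19.
Column 6: -4 − 5 + 20 + 1 + 19 + 15 + 13 = 59, so its missing entry is 71 − 59 = 12.
Row 4: 15 + 19 + 1 + 10 + 1 + 2 + 22 = 70, so its missing entry is 71 − 70 = 1.
Row 5: 19 + 21 − 2 + 5 + 12 + 21 − 8 = 68, so its missing entry is 71 − 68 = 3.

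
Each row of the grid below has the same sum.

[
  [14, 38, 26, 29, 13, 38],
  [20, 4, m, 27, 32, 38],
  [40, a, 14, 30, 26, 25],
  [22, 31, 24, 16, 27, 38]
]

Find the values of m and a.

m = 37, a = 23

Rows 1 and 4 both add up to 158, so every row sums to 158.
Row 2: 20 + 4 + 27 + 32 + 38 = 121, so the missing entry is 158 − 121 = 37.
Row 3: 40 + 14 + 30 + 26 + 25 = 135, so the missing entry is 158 − 135 = 23.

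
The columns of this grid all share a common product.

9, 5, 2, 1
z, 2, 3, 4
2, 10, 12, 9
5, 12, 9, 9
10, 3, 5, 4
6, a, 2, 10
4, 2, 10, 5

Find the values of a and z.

Columns 3 and 4 each multiply to 64800, so every column has product 64800.
Column 2: 5×2×10×12×3×2 = 7200, so the missing entry is 64800 ÷ 7200 = 9.
Column 1: 9×2×5×10×6×4 = 21600, so the missing entry is 64800 ÷ 21600 = 3.

a = 9, z = 3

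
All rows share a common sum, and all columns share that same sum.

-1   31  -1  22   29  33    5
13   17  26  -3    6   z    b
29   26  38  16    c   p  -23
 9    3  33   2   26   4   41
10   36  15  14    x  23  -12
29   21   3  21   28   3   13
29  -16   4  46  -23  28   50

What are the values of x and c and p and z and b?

x = 32, c = 20, p = 12, z = 15, b = 44

Rows 1 and 4 both sum to 118, so that's the common total.
Row 5: 10 + 36 + 15 + 14 + 23 − 12 = 86, so its missing entry is 118 − 86 = 32.
Column 5: 29 + 6 + 26 + 32 + 28 − 23 = 98, so its missing entry is 118 − 98 = 20.
Column 7: 5 − 23 + 41 − 12 + 13 + 50 = 74, so its missing entry is 118 − 74 = 44.
Row 2: 13 + 17 + 26 − 3 + 6 + 44 = 103, so its missing entry is 118 − 103 = 15.
Row 3: 29 + 26 + 38 + 16 + 20 − 23 = 106, so its missing entry is 118 − 106 = 12.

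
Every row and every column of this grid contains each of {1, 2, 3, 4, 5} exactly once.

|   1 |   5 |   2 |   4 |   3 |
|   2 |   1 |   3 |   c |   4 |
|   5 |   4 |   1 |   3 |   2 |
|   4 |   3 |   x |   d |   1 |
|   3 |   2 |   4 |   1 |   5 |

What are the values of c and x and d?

At (row 4, col 3): column 3 already has {1, 2, 3, 4}, so the value is 5.
For row 4, column 4: row 4 already has {1, 3, 4, 5}; that leaves 2.
At (row 2, col 4): row 2 already has {1, 2, 3, 4}, so the value is 5.

c = 5, x = 5, d = 2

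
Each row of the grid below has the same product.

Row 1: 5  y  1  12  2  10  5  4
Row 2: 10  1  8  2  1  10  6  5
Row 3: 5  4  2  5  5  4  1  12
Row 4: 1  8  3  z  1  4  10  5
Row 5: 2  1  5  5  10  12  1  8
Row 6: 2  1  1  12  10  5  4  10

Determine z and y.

z = 10, y = 2

Rows 5 and 6 each multiply to 48000, so every row has product 48000.
Row 4: 1×8×3×1×4×10×5 = 4800, so the missing entry is 48000 ÷ 4800 = 10.
Row 1: 5×1×12×2×10×5×4 = 24000, so the missing entry is 48000 ÷ 24000 = 2.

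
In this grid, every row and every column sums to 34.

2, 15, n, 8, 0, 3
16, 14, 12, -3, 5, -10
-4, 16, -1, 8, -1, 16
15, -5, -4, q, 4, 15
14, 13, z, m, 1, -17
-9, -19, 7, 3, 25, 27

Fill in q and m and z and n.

Row 1: 2 + 15 + 8 + 0 + 3 = 28, so its missing entry is 34 − 28 = 6.
Row 4: 15 − 5 − 4 + 4 + 15 = 25, so its missing entry is 34 − 25 = 9.
Column 3: 6 + 12 − 1 − 4 + 7 = 20, so its missing entry is 34 − 20 = 14.
Row 5: 14 + 13 + 14 + 1 − 17 = 25, so its missing entry is 34 − 25 = 9.

q = 9, m = 9, z = 14, n = 6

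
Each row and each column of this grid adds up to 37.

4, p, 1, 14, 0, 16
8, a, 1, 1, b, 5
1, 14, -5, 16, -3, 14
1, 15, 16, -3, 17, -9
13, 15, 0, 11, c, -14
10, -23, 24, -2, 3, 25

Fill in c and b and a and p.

c = 12, b = 8, a = 14, p = 2

Row 5: 13 + 15 + 0 + 11 − 14 = 25, so its missing entry is 37 − 25 = 12.
Column 5: 0 − 3 + 17 + 12 + 3 = 29, so its missing entry is 37 − 29 = 8.
Row 2: 8 + 1 + 1 + 8 + 5 = 23, so its missing entry is 37 − 23 = 14.
Row 1: 4 + 1 + 14 + 0 + 16 = 35, so its missing entry is 37 − 35 = 2.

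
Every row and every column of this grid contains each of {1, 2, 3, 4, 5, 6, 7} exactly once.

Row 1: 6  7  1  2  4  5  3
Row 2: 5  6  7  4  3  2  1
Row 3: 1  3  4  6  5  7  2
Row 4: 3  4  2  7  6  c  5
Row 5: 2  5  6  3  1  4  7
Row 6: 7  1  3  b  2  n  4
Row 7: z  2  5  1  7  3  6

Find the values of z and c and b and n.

Cell (6,4): column 4 already has {1, 2, 3, 4, 6, 7} → 5.
Cell (6,6): row 6 already has {1, 2, 3, 4, 5, 7} → 6.
At (row 4, col 6): row 4 already has {2, 3, 4, 5, 6, 7}, so the value is 1.
At (row 7, col 1): row 7 already has {1, 2, 3, 5, 6, 7}, so the value is 4.

z = 4, c = 1, b = 5, n = 6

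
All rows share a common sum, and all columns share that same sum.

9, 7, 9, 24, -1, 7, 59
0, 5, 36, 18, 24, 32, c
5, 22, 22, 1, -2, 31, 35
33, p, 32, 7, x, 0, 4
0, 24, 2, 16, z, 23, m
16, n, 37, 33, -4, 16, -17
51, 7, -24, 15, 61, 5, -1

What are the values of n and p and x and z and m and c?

Rows 1 and 3 both sum to 114, so that's the common total.
Row 6: 16 + 37 + 33 − 4 + 16 − 17 = 81, so its missing entry is 114 − 81 = 33.
Column 2: 7 + 5 + 22 + 24 + 33 + 7 = 98, so its missing entry is 114 − 98 = 16.
Row 4: 33 + 16 + 32 + 7 + 0 + 4 = 92, so its missing entry is 114 − 92 = 22.
Column 5: -1 + 24 − 2 + 22 − 4 + 61 = 100, so its missing entry is 114 − 100 = 14.
Row 5: 0 + 24 + 2 + 16 + 14 + 23 = 79, so its missing entry is 114 − 79 = 35.
Row 2: 0 + 5 + 36 + 18 + 24 + 32 = 115, so its missing entry is 114 − 115 = -1.

n = 33, p = 16, x = 22, z = 14, m = 35, c = -1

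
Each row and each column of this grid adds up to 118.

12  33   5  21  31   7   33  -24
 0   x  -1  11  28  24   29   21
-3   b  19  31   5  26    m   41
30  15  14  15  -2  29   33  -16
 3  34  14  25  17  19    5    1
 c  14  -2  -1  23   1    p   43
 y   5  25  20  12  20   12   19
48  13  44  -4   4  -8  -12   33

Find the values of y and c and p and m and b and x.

Row 2 has 0 − 1 + 11 + 28 + 24 + 29 + 21 = 112; the blank must be 118 − 112 = 6.
Column 2 has 33 + 6 + 15 + 34 + 14 + 5 + 13 = 120; the blank must be 118 − 120 = -2.
Row 3 has -3 − 2 + 19 + 31 + 5 + 26 + 41 = 117; the blank must be 118 − 117 = 1.
Column 7 has 33 + 29 + 1 + 33 + 5 + 12 − 12 = 101; the blank must be 118 − 101 = 17.
Row 6 has 14 − 2 − 1 + 23 + 1 + 17 + 43 = 95; the blank must be 118 − 95 = 23.
Row 7 has 5 + 25 + 20 + 12 + 20 + 12 + 19 = 113; the blank must be 118 − 113 = 5.

y = 5, c = 23, p = 17, m = 1, b = -2, x = 6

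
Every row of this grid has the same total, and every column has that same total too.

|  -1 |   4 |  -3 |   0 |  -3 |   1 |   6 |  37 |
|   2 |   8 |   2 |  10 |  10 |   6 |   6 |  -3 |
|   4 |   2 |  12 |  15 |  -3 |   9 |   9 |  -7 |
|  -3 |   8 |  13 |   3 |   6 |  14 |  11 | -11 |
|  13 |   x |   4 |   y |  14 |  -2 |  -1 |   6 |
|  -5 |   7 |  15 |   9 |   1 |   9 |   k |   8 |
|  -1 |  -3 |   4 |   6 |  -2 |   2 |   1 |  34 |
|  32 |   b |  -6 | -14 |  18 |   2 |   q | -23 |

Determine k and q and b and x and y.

k = -3, q = 12, b = 20, x = -5, y = 12

Rows 1 and 2 both sum to 41, so that's the common total.
Column 4 has 0 + 10 + 15 + 3 + 9 + 6 − 14 = 29; the blank must be 41 − 29 = 12.
Row 6 has -5 + 7 + 15 + 9 + 1 + 9 + 8 = 44; the blank must be 41 − 44 = -3.
Column 7 has 6 + 6 + 9 + 11 − 1 − 3 + 1 = 29; the blank must be 41 − 29 = 12.
Row 8 has 32 − 6 − 14 + 18 + 2 + 12 − 23 = 21; the blank must be 41 − 21 = 20.
Row 5 has 13 + 4 + 12 + 14 − 2 − 1 + 6 = 46; the blank must be 41 − 46 = -5.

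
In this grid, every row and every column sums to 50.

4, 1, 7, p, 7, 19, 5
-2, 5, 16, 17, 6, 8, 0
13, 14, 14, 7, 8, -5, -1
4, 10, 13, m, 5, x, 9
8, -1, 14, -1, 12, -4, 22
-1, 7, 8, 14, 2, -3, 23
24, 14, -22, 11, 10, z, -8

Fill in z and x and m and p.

z = 21, x = 14, m = -5, p = 7

Row 7: 24 + 14 − 22 + 11 + 10 − 8 = 29, so its missing entry is 50 − 29 = 21.
Column 6: 19 + 8 − 5 − 4 − 3 + 21 = 36, so its missing entry is 50 − 36 = 14.
Row 4: 4 + 10 + 13 + 5 + 14 + 9 = 55, so its missing entry is 50 − 55 = -5.
Row 1: 4 + 1 + 7 + 7 + 19 + 5 = 43, so its missing entry is 50 − 43 = 7.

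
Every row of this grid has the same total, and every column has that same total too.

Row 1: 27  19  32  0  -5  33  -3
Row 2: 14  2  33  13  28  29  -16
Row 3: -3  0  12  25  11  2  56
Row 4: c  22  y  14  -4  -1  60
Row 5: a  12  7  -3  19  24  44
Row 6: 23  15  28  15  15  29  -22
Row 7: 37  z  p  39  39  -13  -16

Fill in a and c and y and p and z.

a = 0, c = 5, y = 7, p = -16, z = 33

Rows 1 and 2 both sum to 103, so that's the common total.
The known cells in row 5 total 103, leaving 103 − 103 = 0 for the blank.
The known cells in column 2 total 70, leaving 103 − 70 = 33 for the blank.
The known cells in row 7 total 119, leaving 103 − 119 = -16 for the blank.
The known cells in column 1 total 98, leaving 103 − 98 = 5 for the blank.
The known cells in row 4 total 96, leaving 103 − 96 = 7 for the blank.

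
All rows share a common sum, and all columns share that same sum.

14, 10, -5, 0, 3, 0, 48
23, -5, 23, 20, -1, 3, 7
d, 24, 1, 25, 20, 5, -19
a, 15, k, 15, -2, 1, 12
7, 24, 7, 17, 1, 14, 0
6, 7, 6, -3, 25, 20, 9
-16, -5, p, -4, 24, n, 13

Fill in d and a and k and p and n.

d = 14, a = 22, k = 7, p = 31, n = 27

Rows 1 and 2 both sum to 70, so that's the common total.
Column 6: 0 + 3 + 5 + 1 + 14 + 20 = 43, so its missing entry is 70 − 43 = 27.
Row 7: -16 − 5 − 4 + 24 + 27 + 13 = 39, so its missing entry is 70 − 39 = 31.
Row 3: 24 + 1 + 25 + 20 + 5 − 19 = 56, so its missing entry is 70 − 56 = 14.
Column 1: 14 + 23 + 14 + 7 + 6 − 16 = 48, so its missing entry is 70 − 48 = 22.
Row 4: 22 + 15 + 15 − 2 + 1 + 12 = 63, so its missing entry is 70 − 63 = 7.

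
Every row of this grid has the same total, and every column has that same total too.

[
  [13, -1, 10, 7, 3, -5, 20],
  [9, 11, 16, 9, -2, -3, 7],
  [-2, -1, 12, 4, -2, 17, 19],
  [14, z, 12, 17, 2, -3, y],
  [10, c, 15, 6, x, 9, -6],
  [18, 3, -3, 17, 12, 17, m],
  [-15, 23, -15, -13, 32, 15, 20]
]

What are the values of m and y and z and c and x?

m = -17, y = 4, z = 1, c = 11, x = 2

Rows 1 and 2 both sum to 47, so that's the common total.
The known cells in column 5 total 45, leaving 47 − 45 = 2 for the blank.
The known cells in row 6 total 64, leaving 47 − 64 = -17 for the blank.
The known cells in column 7 total 43, leaving 47 − 43 = 4 for the blank.
The known cells in row 4 total 46, leaving 47 − 46 = 1 for the blank.
The known cells in row 5 total 36, leaving 47 − 36 = 11 for the blank.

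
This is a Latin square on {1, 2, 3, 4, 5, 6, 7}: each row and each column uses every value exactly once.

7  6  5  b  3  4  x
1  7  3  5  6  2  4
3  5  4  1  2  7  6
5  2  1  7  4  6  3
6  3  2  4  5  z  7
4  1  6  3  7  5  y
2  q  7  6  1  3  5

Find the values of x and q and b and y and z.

x = 1, q = 4, b = 2, y = 2, z = 1

For row 7, column 2: row 7 already has {1, 2, 3, 5, 6, 7}; that leaves 4.
At (row 1, col 4): column 4 already has {1, 3, 4, 5, 6, 7}, so the value is 2.
Cell (1,7): row 1 already has {2, 3, 4, 5, 6, 7} → 1.
At (row 5, col 6): row 5 already has {2, 3, 4, 5, 6, 7}, so the value is 1.
For row 6, column 7: row 6 already has {1, 3, 4, 5, 6, 7}; that leaves 2.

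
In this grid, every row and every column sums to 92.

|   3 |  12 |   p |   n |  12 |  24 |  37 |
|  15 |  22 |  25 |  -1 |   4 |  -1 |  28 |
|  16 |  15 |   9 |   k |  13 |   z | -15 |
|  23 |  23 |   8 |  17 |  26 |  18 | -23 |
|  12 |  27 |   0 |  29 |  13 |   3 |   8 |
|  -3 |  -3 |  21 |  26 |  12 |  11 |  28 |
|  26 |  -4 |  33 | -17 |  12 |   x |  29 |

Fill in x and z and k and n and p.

x = 13, z = 24, k = 30, n = 8, p = -4

The known cells in row 7 total 79, leaving 92 − 79 = 13 for the blank.
The known cells in column 3 total 96, leaving 92 − 96 = -4 for the blank.
The known cells in row 1 total 84, leaving 92 − 84 = 8 for the blank.
The known cells in column 4 total 62, leaving 92 − 62 = 30 for the blank.
The known cells in row 3 total 68, leaving 92 − 68 = 24 for the blank.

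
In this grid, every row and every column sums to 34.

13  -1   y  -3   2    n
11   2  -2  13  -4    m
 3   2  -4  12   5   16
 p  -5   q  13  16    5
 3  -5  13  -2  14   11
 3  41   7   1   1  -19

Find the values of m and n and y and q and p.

Row 2 has 11 + 2 − 2 + 13 − 4 = 20; the blank must be 34 − 20 = 14.
Column 1 has 13 + 11 + 3 + 3 + 3 = 33; the blank must be 34 − 33 = 1.
Column 6 has 14 + 16 + 5 + 11 − 19 = 27; the blank must be 34 − 27 = 7.
Row 1 has 13 − 1 − 3 + 2 + 7 = 18; the blank must be 34 − 18 = 16.
Row 4 has 1 − 5 + 13 + 16 + 5 = 30; the blank must be 34 − 30 = 4.

m = 14, n = 7, y = 16, q = 4, p = 1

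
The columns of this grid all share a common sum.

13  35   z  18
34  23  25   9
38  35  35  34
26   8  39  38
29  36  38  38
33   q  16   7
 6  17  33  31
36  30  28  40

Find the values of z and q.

Column 1 sums to 215 and so does column 4; that's the common total.
In column 3 the known cells total 214, leaving 215 − 214 = 1.
In column 2 the known cells total 184, leaving 215 − 184 = 31.

z = 1, q = 31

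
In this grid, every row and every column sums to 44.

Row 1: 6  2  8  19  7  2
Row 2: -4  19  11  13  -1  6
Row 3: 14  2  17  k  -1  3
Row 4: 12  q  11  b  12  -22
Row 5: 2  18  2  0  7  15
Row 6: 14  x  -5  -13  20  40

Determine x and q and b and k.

x = -12, q = 15, b = 16, k = 9

Row 3 has 14 + 2 + 17 − 1 + 3 = 35; the blank must be 44 − 35 = 9.
Column 4 has 19 + 13 + 9 + 0 − 13 = 28; the blank must be 44 − 28 = 16.
Row 4 has 12 + 11 + 16 + 12 − 22 = 29; the blank must be 44 − 29 = 15.
Row 6 has 14 − 5 − 13 + 20 + 40 = 56; the blank must be 44 − 56 = -12.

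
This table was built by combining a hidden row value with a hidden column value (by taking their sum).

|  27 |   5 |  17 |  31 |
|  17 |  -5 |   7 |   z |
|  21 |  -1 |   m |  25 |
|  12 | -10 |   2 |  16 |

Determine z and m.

The difference between any two rows is the same in every column — this is an addition table with the headers hidden.
Row 2 minus row 1 is -5 − 5 = -10, so its entry in column 4 is 31 + (-10) = 21.
Row 3 minus row 1 is -1 − 5 = -6, so its entry in column 3 is 17 + (-6) = 11.

z = 21, m = 11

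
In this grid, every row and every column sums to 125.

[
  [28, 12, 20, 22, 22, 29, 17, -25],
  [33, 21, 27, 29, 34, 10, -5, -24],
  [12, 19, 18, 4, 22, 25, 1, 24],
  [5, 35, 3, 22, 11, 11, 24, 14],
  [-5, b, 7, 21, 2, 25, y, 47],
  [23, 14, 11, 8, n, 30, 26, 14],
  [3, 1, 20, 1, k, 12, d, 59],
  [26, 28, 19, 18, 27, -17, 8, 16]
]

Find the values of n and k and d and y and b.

The known cells in row 6 total 126, leaving 125 − 126 = -1 for the blank.
The known cells in column 5 total 117, leaving 125 − 117 = 8 for the blank.
The known cells in row 7 total 104, leaving 125 − 104 = 21 for the blank.
The known cells in column 7 total 92, leaving 125 − 92 = 33 for the blank.
The known cells in row 5 total 130, leaving 125 − 130 = -5 for the blank.

n = -1, k = 8, d = 21, y = 33, b = -5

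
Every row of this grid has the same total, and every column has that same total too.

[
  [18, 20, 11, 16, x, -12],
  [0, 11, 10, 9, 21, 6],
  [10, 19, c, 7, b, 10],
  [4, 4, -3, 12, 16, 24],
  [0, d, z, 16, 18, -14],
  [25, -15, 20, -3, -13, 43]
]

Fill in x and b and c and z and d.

Rows 2 and 4 both sum to 57, so that's the common total.
Row 1 has 18 + 20 + 11 + 16 − 12 = 53; the blank must be 57 − 53 = 4.
Column 5 has 4 + 21 + 16 + 18 − 13 = 46; the blank must be 57 − 46 = 11.
Row 3 has 10 + 19 + 7 + 11 + 10 = 57; the blank must be 57 − 57 = 0.
Column 3 has 11 + 10 + 0 − 3 + 20 = 38; the blank must be 57 − 38 = 19.
Row 5 has 0 + 19 + 16 + 18 − 14 = 39; the blank must be 57 − 39 = 18.

x = 4, b = 11, c = 0, z = 19, d = 18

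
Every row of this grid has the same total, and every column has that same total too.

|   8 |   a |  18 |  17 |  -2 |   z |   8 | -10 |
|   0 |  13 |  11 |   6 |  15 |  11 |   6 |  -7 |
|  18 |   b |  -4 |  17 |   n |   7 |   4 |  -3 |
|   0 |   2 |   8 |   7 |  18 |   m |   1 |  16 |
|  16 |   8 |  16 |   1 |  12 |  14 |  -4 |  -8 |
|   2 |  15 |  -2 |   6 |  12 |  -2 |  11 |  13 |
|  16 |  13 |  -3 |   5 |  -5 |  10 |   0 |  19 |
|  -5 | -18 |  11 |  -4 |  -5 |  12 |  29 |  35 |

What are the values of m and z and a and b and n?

Rows 2 and 5 both sum to 55, so that's the common total.
Column 5: -2 + 15 + 18 + 12 + 12 − 5 − 5 = 45, so its missing entry is 55 − 45 = 10.
Row 3: 18 − 4 + 17 + 10 + 7 + 4 − 3 = 49, so its missing entry is 55 − 49 = 6.
Column 2: 13 + 6 + 2 + 8 + 15 + 13 − 18 = 39, so its missing entry is 55 − 39 = 16.
Row 1: 8 + 16 + 18 + 17 − 2 + 8 − 10 = 55, so its missing entry is 55 − 55 = 0.
Row 4: 0 + 2 + 8 + 7 + 18 + 1 + 16 = 52, so its missing entry is 55 − 52 = 3.

m = 3, z = 0, a = 16, b = 6, n = 10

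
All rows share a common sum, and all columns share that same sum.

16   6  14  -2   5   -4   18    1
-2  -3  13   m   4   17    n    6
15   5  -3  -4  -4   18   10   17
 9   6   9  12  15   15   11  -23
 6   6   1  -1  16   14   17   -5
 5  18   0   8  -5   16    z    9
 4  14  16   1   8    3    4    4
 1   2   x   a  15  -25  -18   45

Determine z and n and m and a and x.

Rows 1 and 3 both sum to 54, so that's the common total.
Row 6: 5 + 18 + 0 + 8 − 5 + 16 + 9 = 51, so its missing entry is 54 − 51 = 3.
Column 3: 14 + 13 − 3 + 9 + 1 + 0 + 16 = 50, so its missing entry is 54 − 50 = 4.
Row 8: 1 + 2 + 4 + 15 − 25 − 18 + 45 = 24, so its missing entry is 54 − 24 = 30.
Column 7: 18 + 10 + 11 + 17 + 3 + 4 − 18 = 45, so its missing entry is 54 − 45 = 9.
Row 2: -2 − 3 + 13 + 4 + 17 + 9 + 6 = 44, so its missing entry is 54 − 44 = 10.

z = 3, n = 9, m = 10, a = 30, x = 4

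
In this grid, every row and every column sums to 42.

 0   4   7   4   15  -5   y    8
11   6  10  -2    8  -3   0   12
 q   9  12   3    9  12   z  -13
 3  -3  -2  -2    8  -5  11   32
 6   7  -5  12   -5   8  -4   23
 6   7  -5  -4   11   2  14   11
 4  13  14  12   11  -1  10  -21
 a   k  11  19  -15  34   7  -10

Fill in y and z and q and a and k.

The known cells in column 2 total 43, leaving 42 − 43 = -1 for the blank.
The known cells in row 8 total 45, leaving 42 − 45 = -3 for the blank.
The known cells in column 1 total 27, leaving 42 − 27 = 15 for the blank.
The known cells in row 1 total 33, leaving 42 − 33 = 9 for the blank.
The known cells in row 3 total 47, leaving 42 − 47 = -5 for the blank.

y = 9, z = -5, q = 15, a = -3, k = -1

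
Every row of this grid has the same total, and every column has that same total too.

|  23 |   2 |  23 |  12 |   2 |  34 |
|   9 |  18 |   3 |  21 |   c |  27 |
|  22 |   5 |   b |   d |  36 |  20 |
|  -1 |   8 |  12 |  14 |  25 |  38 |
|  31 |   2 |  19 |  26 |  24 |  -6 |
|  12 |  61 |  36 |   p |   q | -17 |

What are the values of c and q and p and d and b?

Rows 1 and 4 both sum to 96, so that's the common total.
Row 2: 9 + 18 + 3 + 21 + 27 = 78, so its missing entry is 96 − 78 = 18.
Column 5: 2 + 18 + 36 + 25 + 24 = 105, so its missing entry is 96 − 105 = -9.
Column 3: 23 + 3 + 12 + 19 + 36 = 93, so its missing entry is 96 − 93 = 3.
Row 3: 22 + 5 + 3 + 36 + 20 = 86, so its missing entry is 96 − 86 = 10.
Row 6: 12 + 61 + 36 − 9 − 17 = 83, so its missing entry is 96 − 83 = 13.

c = 18, q = -9, p = 13, d = 10, b = 3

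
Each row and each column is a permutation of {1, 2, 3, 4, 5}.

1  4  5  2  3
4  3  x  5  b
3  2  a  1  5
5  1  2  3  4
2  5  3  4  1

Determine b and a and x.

b = 2, a = 4, x = 1

Cell (2,5): column 5 already has {1, 3, 4, 5} → 2.
For row 2, column 3: row 2 already has {2, 3, 4, 5}; that leaves 1.
Cell (3,3): row 3 already has {1, 2, 3, 5} → 4.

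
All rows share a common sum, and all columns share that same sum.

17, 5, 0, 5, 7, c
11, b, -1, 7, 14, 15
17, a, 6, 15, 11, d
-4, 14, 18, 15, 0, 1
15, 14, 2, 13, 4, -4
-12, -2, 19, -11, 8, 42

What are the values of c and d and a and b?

Rows 4 and 5 both sum to 44, so that's the common total.
The known cells in row 2 total 46, leaving 44 − 46 = -2 for the blank.
The known cells in column 2 total 29, leaving 44 − 29 = 15 for the blank.
The known cells in row 3 total 64, leaving 44 − 64 = -20 for the blank.
The known cells in row 1 total 34, leaving 44 − 34 = 10 for the blank.

c = 10, d = -20, a = 15, b = -2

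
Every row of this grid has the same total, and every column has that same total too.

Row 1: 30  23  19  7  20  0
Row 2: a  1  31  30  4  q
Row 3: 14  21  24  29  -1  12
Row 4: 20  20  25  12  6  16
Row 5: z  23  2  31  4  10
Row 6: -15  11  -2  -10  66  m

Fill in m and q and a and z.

Rows 1 and 3 both sum to 99, so that's the common total.
Row 5: 23 + 2 + 31 + 4 + 10 = 70, so its missing entry is 99 − 70 = 29.
Column 1: 30 + 14 + 20 + 29 − 15 = 78, so its missing entry is 99 − 78 = 21.
Row 6: -15 + 11 − 2 − 10 + 66 = 50, so its missing entry is 99 − 50 = 49.
Row 2: 21 + 1 + 31 + 30 + 4 = 87, so its missing entry is 99 − 87 = 12.

m = 49, q = 12, a = 21, z = 29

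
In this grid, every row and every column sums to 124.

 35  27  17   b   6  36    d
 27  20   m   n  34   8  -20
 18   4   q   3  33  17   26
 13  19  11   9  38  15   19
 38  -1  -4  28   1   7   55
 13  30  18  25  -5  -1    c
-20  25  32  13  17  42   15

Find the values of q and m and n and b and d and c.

q = 23, m = 27, n = 28, b = 18, d = -15, c = 44

Row 6 has 13 + 30 + 18 + 25 − 5 − 1 = 80; the blank must be 124 − 80 = 44.
Column 7 has -20 + 26 + 19 + 55 + 44 + 15 = 139; the blank must be 124 − 139 = -15.
Row 1 has 35 + 27 + 17 + 6 + 36 − 15 = 106; the blank must be 124 − 106 = 18.
Row 3 has 18 + 4 + 3 + 33 + 17 + 26 = 101; the blank must be 124 − 101 = 23.
Column 3 has 17 + 23 + 11 − 4 + 18 + 32 = 97; the blank must be 124 − 97 = 27.
Row 2 has 27 + 20 + 27 + 34 + 8 − 20 = 96; the blank must be 124 − 96 = 28.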